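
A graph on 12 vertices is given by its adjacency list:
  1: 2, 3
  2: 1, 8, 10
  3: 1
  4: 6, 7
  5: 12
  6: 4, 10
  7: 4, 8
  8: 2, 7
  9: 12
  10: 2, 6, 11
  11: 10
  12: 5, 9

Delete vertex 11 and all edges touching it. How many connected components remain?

With 11 gone, the remaining components are: {5, 9, 12}; {1, 2, 3, 4, 6, 7, 8, 10}.
That is 2 components.

2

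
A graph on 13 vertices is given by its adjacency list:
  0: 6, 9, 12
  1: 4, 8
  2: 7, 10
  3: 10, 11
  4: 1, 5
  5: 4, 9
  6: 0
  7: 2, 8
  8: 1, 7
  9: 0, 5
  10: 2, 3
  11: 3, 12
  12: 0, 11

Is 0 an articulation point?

Yes

Deleting 0 raises the number of components from 1 to 2, so 0 is a cut vertex.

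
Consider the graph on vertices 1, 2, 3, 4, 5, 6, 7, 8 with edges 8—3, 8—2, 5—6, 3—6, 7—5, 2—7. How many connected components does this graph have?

4 is isolated — a component by itself.
1 is isolated — a component by itself.
Starting from 2 we can reach 2, 3, 5, 6, 7, 8. That is one component of size 6.
Total: 3 components.

3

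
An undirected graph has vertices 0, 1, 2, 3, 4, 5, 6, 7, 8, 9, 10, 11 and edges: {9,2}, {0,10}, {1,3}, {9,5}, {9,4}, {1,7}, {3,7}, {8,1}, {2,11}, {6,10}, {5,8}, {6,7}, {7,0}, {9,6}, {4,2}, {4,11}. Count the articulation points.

1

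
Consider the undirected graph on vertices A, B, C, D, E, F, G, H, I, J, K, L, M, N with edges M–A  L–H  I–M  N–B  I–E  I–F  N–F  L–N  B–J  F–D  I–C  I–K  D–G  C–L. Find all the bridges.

A-M, B-J, B-N, D-F, D-G, E-I, H-L, I-K, I-M

The edges on the cycle I-C-L-N-F-I are not bridges since each lies on that cycle.
But removing I–E disconnects I from E; removing F–D disconnects F from D; removing N–B disconnects N from B; removing D–G disconnects D from G — these are bridges.
In total 9 edges are bridges.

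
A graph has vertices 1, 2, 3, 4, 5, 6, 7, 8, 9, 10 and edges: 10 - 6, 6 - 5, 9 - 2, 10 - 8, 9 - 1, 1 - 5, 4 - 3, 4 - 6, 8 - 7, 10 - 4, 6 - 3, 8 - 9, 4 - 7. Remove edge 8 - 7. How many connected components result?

8 and 7 are still connected via 8-10-4-7, so the component count stays at 1.

1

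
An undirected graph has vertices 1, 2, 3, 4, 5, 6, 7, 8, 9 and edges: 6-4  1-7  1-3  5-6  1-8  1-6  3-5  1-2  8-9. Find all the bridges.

1-2, 1-7, 1-8, 4-6, 8-9

The edges on the cycle 1-3-5-6-1 are not bridges since each lies on that cycle.
But removing 8-9 disconnects 8 from 9; removing 6-4 disconnects 6 from 4; removing 1-8 disconnects 1 from 8; removing 1-7 disconnects 1 from 7 — these are bridges.
In total 5 edges are bridges.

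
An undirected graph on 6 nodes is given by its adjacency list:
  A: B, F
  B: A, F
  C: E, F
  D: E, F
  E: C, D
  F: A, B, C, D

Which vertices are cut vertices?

Removing F increases the component count from 1 to 2, so F is a cut vertex.
By contrast removing E leaves 1 component; it is not a cut vertex. No other vertex is a cut vertex either.

F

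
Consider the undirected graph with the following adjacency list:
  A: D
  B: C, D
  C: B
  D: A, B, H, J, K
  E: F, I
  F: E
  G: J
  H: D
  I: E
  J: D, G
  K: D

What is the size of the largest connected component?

Starting from E we can reach E, F, I. That is one component of size 3.
Starting from A we can reach A, B, C, D, G, H, J, K. That is one component of size 8.
The largest has 8 vertices.

8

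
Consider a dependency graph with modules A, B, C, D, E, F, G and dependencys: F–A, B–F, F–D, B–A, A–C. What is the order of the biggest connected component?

G is isolated — a component by itself.
E is isolated — a component by itself.
Starting from A we can reach A, B, C, D, F. That is one component of size 5.
The largest has 5 vertices.

5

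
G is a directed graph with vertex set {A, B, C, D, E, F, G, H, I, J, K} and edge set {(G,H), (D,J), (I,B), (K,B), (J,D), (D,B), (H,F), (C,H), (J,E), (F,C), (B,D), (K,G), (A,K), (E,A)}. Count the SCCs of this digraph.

{A, B, D, E, J, K} are all mutually reachable — one SCC of size 6.
{C, F, H} are all mutually reachable — one SCC of size 3.
{I} is an SCC by itself.
{G} is an SCC by itself.
That gives 4 strongly connected components.

4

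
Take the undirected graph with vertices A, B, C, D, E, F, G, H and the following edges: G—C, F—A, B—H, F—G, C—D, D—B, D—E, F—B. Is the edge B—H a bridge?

Removing B—H leaves no path between B and H: the component count goes from 1 to 2. So it is a bridge.

Yes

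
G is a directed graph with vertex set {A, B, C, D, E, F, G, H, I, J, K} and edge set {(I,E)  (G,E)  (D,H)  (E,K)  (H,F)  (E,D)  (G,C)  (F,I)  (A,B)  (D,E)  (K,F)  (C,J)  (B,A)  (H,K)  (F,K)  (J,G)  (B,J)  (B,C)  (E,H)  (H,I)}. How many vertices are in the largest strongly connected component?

6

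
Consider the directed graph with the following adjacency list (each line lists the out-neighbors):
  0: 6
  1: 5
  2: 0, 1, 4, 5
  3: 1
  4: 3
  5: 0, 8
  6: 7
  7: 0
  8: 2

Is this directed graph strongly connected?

There is no directed path from 7 to 2, so the graph is not strongly connected.

No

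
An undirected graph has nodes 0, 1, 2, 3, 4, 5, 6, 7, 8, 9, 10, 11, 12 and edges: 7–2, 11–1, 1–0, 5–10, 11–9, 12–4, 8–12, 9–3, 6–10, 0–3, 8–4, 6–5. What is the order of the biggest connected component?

5

Starting from 2 we can reach 2, 7. That is one component of size 2.
Starting from 4 we can reach 4, 8, 12. That is one component of size 3.
Starting from 5 we can reach 5, 6, 10. That is one component of size 3.
Starting from 0 we can reach 0, 1, 3, 9, 11. That is one component of size 5.
The largest has 5 vertices.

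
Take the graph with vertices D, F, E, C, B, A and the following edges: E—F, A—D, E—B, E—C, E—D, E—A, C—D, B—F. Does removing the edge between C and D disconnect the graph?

No

After removing C—D, the path C-E-D still connects them, so the edge is not a bridge.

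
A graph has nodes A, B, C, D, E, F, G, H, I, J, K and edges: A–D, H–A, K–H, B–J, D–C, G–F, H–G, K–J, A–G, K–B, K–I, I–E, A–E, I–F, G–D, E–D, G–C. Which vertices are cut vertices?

Removing K increases the component count from 1 to 2, so K is a cut vertex.
By contrast removing C leaves 1 component; it is not a cut vertex. No other vertex is a cut vertex either.

K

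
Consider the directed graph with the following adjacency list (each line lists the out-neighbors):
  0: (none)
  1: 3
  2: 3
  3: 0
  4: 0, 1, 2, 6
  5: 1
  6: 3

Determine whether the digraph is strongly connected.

There is no directed path from 4 to 5, so the graph is not strongly connected.

No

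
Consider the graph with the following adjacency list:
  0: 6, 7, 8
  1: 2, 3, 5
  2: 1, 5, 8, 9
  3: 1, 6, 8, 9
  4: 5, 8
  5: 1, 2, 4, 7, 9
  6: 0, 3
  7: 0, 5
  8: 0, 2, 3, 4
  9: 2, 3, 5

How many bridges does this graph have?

The edges on the cycle 8-0-7-5-2-8 are not bridges since each lies on that cycle.
Every edge lies on some cycle, so there are no bridges.

0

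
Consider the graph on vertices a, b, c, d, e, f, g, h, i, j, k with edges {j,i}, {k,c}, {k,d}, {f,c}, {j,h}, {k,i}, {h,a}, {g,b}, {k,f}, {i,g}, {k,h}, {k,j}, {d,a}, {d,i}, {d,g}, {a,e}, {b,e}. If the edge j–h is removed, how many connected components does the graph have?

j and h are still connected via j-k-h, so the component count stays at 1.

1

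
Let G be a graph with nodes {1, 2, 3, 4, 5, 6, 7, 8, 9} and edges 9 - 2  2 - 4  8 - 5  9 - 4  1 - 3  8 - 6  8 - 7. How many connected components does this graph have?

3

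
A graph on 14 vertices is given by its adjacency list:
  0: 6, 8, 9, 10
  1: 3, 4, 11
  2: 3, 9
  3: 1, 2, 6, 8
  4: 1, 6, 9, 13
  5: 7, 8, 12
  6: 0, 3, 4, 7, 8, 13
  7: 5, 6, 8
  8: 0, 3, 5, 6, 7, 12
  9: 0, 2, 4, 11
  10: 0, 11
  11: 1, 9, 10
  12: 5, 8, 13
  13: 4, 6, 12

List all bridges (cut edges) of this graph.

none

The edges on the cycle 8-3-1-11-10-0-8 are not bridges since each lies on that cycle.
Every edge lies on some cycle, so there are no bridges.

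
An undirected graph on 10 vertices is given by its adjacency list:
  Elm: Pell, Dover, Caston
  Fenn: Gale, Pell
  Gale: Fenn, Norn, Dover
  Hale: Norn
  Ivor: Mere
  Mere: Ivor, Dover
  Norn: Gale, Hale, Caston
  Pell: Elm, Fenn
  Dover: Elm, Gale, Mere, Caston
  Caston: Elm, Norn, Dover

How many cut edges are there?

3

The edges on the cycle Elm-Dover-Gale-Fenn-Pell-Elm are not bridges since each lies on that cycle.
But removing Ivor-Mere disconnects Ivor from Mere; removing Dover-Mere disconnects Dover from Mere; removing Hale-Norn disconnects Hale from Norn — these are bridges.
That makes 3 bridges.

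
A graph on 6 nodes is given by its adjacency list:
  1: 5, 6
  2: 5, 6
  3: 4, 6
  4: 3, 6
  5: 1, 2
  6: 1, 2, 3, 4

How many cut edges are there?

0

The edges on the cycle 6-4-3-6 are not bridges since each lies on that cycle.
Every edge lies on some cycle, so there are no bridges.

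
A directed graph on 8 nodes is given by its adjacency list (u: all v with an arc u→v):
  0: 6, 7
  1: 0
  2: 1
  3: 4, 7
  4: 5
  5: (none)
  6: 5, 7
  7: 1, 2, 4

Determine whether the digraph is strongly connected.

There is no directed path from 6 to 3, so the graph is not strongly connected.

No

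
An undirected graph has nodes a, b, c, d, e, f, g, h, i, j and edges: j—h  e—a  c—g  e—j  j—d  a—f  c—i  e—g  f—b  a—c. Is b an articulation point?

Deleting b leaves 1 component (was 1), so b is not a cut vertex.

No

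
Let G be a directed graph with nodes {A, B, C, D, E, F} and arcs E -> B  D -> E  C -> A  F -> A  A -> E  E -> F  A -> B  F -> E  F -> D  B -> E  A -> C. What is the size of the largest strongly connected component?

6

{A, B, C, D, E, F} are all mutually reachable — one SCC of size 6.
The largest has 6 vertices.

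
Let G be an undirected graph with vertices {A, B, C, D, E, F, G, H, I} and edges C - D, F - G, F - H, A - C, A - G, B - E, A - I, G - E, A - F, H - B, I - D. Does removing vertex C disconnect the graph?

No

Deleting C leaves 1 component (was 1) (its neighbors A, D remain connected to each other), so C is not a cut vertex.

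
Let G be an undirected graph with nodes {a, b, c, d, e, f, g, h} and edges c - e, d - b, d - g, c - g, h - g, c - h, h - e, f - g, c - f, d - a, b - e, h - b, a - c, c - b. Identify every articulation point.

Removing h, for instance, still leaves 1 component. No single vertex removal increases the component count — the graph has no articulation points.

none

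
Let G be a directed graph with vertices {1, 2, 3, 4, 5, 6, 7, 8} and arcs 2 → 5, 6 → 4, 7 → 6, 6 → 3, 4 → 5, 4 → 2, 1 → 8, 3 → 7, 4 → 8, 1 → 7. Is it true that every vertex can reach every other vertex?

No

There is no directed path from 2 to 4, so the graph is not strongly connected.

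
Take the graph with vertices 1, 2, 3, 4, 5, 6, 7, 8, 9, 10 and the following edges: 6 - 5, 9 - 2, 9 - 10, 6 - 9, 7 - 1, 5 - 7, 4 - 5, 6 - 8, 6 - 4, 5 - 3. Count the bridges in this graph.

7

The edges on the cycle 6-4-5-6 are not bridges since each lies on that cycle.
But removing 9 - 10 disconnects 9 from 10; removing 7 - 5 disconnects 7 from 5; removing 6 - 9 disconnects 6 from 9; removing 7 - 1 disconnects 7 from 1 — these are bridges.
In total 7 edges are bridges.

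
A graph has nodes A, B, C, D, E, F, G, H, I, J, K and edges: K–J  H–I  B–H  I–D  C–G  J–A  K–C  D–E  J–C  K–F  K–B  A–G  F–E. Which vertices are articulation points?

K

Removing K increases the component count from 1 to 2, so K is a cut vertex.
By contrast removing I leaves 1 component; it is not a cut vertex. No other vertex is a cut vertex either.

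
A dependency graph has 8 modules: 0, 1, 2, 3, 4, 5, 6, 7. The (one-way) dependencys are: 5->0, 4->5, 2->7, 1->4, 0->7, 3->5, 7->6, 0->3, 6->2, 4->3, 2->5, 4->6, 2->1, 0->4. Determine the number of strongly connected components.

{0, 1, 2, 3, 4, 5, 6, 7} are all mutually reachable — one SCC of size 8.
That gives 1 strongly connected component.

1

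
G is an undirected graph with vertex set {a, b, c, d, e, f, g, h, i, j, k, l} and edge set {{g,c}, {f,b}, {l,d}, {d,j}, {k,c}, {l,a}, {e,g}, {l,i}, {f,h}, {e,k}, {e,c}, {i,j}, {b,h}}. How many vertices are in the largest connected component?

Starting from b we can reach b, f, h. That is one component of size 3.
Starting from c we can reach c, e, g, k. That is one component of size 4.
Starting from a we can reach a, d, i, j, l. That is one component of size 5.
The largest has 5 vertices.

5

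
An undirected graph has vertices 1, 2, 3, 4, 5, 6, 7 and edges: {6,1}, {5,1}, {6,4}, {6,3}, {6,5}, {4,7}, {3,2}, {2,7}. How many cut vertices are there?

Removing 6 increases the component count from 1 to 2, so 6 is a cut vertex.
By contrast removing 7 leaves 1 component; it is not a cut vertex. No other vertex is a cut vertex either.

1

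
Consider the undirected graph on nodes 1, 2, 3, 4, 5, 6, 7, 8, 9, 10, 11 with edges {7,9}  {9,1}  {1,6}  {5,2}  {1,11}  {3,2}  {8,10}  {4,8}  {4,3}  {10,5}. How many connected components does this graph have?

2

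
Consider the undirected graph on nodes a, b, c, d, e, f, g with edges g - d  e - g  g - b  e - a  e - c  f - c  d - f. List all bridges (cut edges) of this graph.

a-e, b-g

The edges on the cycle e-g-d-f-c-e are not bridges since each lies on that cycle.
But removing g - b disconnects g from b; removing e - a disconnects e from a — these are bridges.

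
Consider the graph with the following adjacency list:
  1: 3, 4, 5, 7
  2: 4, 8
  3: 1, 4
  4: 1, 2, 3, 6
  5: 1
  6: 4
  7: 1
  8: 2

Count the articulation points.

3

Removing 1 increases the component count from 1 to 3, so 1 is a cut vertex.
Removing 2 increases the component count from 1 to 2, so 2 is a cut vertex.
Removing 4 increases the component count from 1 to 3, so 4 is a cut vertex.
By contrast removing 5 leaves 1 component; it is not a cut vertex. No other vertex is a cut vertex either.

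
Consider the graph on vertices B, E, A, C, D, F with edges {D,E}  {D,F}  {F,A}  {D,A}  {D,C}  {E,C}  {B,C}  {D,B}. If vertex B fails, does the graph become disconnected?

Deleting B leaves 1 component (was 1) (its neighbors C, D remain connected to each other), so B is not a cut vertex.

No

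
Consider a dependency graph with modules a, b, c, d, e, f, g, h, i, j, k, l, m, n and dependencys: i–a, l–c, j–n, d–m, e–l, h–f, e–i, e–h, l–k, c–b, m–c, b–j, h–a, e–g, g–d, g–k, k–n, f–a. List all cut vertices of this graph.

e

Removing e increases the component count from 1 to 2, so e is a cut vertex.
By contrast removing i leaves 1 component; it is not a cut vertex. No other vertex is a cut vertex either.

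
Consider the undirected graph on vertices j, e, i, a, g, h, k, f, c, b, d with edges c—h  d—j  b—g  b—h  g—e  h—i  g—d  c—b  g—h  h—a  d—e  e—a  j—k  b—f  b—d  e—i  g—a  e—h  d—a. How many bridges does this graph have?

3

The edges on the cycle b-g-d-a-h-b are not bridges since each lies on that cycle.
But removing f—b disconnects f from b; removing j—d disconnects j from d; removing j—k disconnects j from k — these are bridges.
That makes 3 bridges.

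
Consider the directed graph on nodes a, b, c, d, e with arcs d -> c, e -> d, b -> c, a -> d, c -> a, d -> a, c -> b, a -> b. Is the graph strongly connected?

There is no directed path from d to e, so the graph is not strongly connected.

No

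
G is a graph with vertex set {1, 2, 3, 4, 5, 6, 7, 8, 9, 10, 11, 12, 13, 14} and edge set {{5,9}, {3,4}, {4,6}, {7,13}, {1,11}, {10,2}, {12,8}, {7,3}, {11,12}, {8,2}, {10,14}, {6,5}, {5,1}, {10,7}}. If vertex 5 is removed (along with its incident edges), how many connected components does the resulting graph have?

With 5 gone, the remaining components are: {9}; {1, 2, 3, 4, 6, 7, 8, 10, 11, 12, 13, 14}.
That is 2 components.

2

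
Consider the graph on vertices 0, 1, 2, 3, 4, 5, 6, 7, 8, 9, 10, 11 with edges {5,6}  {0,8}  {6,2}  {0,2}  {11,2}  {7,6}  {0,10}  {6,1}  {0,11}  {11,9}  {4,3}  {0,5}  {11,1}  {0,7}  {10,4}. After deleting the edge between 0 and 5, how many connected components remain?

1

0 and 5 are still connected via 0-7-6-5, so the component count stays at 1.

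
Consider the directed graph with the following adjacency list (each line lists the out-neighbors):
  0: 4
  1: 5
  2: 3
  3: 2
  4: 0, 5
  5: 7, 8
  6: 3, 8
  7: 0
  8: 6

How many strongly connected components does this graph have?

4

{0, 4, 5, 7} are all mutually reachable — one SCC of size 4.
{6, 8} are all mutually reachable — one SCC of size 2.
{2, 3} are all mutually reachable — one SCC of size 2.
{1} is an SCC by itself.
That gives 4 strongly connected components.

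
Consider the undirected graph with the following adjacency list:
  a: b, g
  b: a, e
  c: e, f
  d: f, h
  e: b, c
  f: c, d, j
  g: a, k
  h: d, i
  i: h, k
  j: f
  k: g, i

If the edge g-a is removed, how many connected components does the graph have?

1

g and a are still connected via g-k-i-h-d-f-c-e-b-a, so the component count stays at 1.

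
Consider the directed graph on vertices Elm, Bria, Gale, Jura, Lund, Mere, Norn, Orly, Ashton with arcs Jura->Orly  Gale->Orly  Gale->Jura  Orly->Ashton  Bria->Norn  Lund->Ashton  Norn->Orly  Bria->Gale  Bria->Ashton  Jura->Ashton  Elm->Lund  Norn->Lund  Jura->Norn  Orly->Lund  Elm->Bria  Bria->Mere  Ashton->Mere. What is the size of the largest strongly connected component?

{Mere} is an SCC by itself.
{Orly} is an SCC by itself.
{Lund} is an SCC by itself.
{Bria} is an SCC by itself.
{Elm} is an SCC by itself.
(and 4 more singleton SCCs)
The largest has 1 vertex.

1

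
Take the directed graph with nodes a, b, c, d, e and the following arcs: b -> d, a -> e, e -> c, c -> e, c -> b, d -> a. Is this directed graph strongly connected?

Yes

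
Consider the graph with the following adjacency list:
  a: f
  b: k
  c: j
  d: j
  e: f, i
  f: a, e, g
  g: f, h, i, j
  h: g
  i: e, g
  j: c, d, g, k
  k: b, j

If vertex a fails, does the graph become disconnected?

Deleting a leaves 1 component (was 1), so a is not a cut vertex.

No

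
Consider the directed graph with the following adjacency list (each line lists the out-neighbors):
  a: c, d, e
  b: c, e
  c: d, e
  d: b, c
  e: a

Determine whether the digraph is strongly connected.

Yes

From a we can reach every vertex (a, b, c, d, e), and every vertex can reach a (a, b, c, d, e). So the whole graph is one strongly connected component.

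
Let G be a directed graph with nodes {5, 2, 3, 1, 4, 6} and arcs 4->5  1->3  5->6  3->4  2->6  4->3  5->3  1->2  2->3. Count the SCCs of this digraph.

{3, 4, 5} are all mutually reachable — one SCC of size 3.
{6} is an SCC by itself.
{2} is an SCC by itself.
{1} is an SCC by itself.
That gives 4 strongly connected components.

4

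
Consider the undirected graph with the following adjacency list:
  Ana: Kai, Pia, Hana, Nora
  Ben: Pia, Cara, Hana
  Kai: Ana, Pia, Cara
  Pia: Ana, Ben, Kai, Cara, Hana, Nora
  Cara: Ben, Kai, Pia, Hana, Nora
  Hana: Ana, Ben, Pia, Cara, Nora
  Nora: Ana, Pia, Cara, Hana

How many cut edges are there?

The edges on the cycle Nora-Cara-Ben-Hana-Pia-Nora are not bridges since each lies on that cycle.
Every edge lies on some cycle, so there are no bridges.

0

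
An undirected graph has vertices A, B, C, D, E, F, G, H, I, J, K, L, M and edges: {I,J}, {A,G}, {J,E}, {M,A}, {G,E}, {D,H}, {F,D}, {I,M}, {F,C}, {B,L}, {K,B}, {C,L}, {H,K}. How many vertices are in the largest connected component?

Starting from A we can reach A, E, G, I, J, M. That is one component of size 6.
Starting from B we can reach B, C, D, F, H, K, L. That is one component of size 7.
The largest has 7 vertices.

7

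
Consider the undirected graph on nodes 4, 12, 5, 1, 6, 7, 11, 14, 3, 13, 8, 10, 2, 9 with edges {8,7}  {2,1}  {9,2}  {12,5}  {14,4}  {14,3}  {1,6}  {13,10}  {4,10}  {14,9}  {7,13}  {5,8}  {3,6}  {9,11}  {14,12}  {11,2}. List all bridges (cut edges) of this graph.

The edges on the cycle 9-11-2-9 are not bridges since each lies on that cycle.
Every edge lies on some cycle, so there are no bridges.

none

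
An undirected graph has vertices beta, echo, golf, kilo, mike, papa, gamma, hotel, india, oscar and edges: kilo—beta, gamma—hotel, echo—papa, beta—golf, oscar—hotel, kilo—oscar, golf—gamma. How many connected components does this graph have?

india is isolated — a component by itself.
mike is isolated — a component by itself.
Starting from echo we can reach echo, papa. That is one component of size 2.
Starting from beta we can reach beta, golf, kilo, gamma, hotel, oscar. That is one component of size 6.
Total: 4 components.

4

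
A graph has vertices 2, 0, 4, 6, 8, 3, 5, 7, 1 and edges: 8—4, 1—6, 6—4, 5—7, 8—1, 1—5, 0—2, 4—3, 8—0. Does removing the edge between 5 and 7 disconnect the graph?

Removing 5—7 leaves no path between 5 and 7: the component count goes from 1 to 2. So it is a bridge.

Yes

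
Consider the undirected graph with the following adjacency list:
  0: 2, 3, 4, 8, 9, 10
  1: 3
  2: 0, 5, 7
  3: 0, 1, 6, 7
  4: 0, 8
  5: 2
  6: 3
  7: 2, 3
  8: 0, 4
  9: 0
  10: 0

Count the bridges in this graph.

5

The edges on the cycle 2-0-3-7-2 are not bridges since each lies on that cycle.
But removing 0-10 disconnects 0 from 10; removing 6-3 disconnects 6 from 3; removing 0-9 disconnects 0 from 9; removing 5-2 disconnects 5 from 2 — these are bridges.
In total 5 edges are bridges.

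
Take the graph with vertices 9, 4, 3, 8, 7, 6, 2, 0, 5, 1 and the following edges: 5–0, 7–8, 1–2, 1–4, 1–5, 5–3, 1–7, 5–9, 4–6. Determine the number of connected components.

1

Starting from 0 we can reach 0, 1, 2, 3, 4, 5, 6, 7, 8, 9. That is one component of size 10.
Total: 1 component.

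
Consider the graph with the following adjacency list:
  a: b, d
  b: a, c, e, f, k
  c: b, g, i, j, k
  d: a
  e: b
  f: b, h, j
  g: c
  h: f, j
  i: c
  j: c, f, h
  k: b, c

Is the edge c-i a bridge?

Removing c-i leaves no path between c and i: the component count goes from 1 to 2. So it is a bridge.

Yes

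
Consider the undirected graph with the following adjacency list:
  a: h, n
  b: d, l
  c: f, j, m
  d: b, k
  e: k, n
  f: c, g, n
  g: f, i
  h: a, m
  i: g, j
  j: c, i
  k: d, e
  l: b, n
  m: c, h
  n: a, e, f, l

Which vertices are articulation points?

Removing n increases the component count from 1 to 2, so n is a cut vertex.
By contrast removing c leaves 1 component; it is not a cut vertex. No other vertex is a cut vertex either.

n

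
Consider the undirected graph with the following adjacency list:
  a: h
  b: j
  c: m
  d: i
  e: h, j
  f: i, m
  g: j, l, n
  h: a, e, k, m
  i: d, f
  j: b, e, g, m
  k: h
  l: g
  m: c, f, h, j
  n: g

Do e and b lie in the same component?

Yes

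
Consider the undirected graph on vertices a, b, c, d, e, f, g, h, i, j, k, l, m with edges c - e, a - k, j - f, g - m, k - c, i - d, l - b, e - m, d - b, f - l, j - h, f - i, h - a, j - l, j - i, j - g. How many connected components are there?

Starting from a we can reach a, b, c, d, e, f, g, h, i, j, k, l, m. That is one component of size 13.
Total: 1 component.

1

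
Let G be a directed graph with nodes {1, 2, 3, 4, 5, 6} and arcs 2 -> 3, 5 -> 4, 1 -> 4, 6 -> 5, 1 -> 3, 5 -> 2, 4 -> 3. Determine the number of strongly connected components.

{5} is an SCC by itself.
{1} is an SCC by itself.
{4} is an SCC by itself.
{6} is an SCC by itself.
{2} is an SCC by itself.
(and 1 more singleton SCC)
That gives 6 strongly connected components.

6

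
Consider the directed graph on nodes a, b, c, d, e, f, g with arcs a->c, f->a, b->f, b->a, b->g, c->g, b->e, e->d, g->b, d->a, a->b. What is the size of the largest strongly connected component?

7

{a, b, c, d, e, f, g} are all mutually reachable — one SCC of size 7.
The largest has 7 vertices.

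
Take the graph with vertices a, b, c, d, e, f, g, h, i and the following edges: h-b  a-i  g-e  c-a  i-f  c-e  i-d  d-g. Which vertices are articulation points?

Removing i increases the component count from 2 to 3, so i is a cut vertex.
By contrast removing g leaves 2 components; it is not a cut vertex. No other vertex is a cut vertex either.

i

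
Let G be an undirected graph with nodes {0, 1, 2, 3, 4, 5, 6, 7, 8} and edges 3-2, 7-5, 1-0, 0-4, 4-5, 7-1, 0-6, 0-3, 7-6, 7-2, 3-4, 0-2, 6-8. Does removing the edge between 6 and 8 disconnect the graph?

Yes

Removing 6-8 leaves no path between 6 and 8: the component count goes from 1 to 2. So it is a bridge.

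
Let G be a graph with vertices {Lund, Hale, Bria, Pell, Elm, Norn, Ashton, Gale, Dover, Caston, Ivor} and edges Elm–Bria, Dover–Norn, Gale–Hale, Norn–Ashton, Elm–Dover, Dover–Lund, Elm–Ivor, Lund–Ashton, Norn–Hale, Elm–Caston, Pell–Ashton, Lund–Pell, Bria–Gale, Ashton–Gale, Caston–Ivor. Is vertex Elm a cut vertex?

Yes

Deleting Elm raises the number of components from 1 to 2, so Elm is a cut vertex.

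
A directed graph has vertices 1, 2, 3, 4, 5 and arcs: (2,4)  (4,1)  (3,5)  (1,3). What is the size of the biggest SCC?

1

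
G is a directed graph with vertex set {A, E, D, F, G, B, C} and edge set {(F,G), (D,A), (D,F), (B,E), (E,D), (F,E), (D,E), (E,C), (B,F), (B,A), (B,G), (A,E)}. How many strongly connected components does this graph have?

{A, D, E, F} are all mutually reachable — one SCC of size 4.
{B} is an SCC by itself.
{G} is an SCC by itself.
{C} is an SCC by itself.
That gives 4 strongly connected components.

4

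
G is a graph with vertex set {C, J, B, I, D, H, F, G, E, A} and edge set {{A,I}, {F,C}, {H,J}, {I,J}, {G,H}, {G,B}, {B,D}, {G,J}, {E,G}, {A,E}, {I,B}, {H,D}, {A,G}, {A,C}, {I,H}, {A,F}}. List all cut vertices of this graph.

A

Removing A increases the component count from 1 to 2, so A is a cut vertex.
By contrast removing C leaves 1 component; it is not a cut vertex. No other vertex is a cut vertex either.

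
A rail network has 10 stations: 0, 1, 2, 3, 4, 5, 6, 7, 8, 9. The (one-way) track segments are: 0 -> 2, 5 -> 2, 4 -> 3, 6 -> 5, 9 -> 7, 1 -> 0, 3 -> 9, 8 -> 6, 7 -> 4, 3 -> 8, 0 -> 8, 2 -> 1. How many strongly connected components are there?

{0, 1, 2, 5, 6, 8} are all mutually reachable — one SCC of size 6.
{3, 4, 7, 9} are all mutually reachable — one SCC of size 4.
That gives 2 strongly connected components.

2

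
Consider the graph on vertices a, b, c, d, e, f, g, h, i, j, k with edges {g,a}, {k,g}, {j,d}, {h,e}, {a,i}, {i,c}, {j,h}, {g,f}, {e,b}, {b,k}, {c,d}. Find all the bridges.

The edges on the cycle j-h-e-b-k-g-a-i-c-d-j are not bridges since each lies on that cycle.
But removing f - g disconnects f from g — this is a bridge.

f-g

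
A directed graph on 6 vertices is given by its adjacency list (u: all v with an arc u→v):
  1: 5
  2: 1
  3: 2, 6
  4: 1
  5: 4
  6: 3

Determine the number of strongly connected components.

3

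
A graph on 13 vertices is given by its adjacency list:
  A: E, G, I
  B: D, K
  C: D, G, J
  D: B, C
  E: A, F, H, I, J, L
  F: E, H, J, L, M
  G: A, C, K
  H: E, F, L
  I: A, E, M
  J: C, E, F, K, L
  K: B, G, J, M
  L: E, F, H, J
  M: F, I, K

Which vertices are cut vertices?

none

Removing M, for instance, still leaves 1 component. No single vertex removal increases the component count — the graph has no articulation points.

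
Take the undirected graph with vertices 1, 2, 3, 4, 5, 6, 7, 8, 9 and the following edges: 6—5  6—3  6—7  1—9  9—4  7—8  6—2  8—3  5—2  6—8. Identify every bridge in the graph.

1-9, 4-9

The edges on the cycle 6-7-8-3-6 are not bridges since each lies on that cycle.
But removing 1—9 disconnects 1 from 9; removing 4—9 disconnects 4 from 9 — these are bridges.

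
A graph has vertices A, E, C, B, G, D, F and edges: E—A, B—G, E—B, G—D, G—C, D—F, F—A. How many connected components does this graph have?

Starting from A we can reach A, B, C, D, E, F, G. That is one component of size 7.
Total: 1 component.

1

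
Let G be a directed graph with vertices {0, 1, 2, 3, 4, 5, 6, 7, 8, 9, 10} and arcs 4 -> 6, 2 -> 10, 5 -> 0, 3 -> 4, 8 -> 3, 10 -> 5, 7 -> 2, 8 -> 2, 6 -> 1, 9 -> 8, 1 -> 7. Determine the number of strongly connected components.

{0} is an SCC by itself.
{8} is an SCC by itself.
{1} is an SCC by itself.
{5} is an SCC by itself.
{7} is an SCC by itself.
(and 6 more singleton SCCs)
That gives 11 strongly connected components.

11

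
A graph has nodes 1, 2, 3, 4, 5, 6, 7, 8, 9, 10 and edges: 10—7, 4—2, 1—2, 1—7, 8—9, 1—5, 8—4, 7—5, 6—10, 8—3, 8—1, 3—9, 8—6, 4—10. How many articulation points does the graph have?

Removing 8 increases the component count from 1 to 2, so 8 is a cut vertex.
By contrast removing 3 leaves 1 component; it is not a cut vertex. No other vertex is a cut vertex either.

1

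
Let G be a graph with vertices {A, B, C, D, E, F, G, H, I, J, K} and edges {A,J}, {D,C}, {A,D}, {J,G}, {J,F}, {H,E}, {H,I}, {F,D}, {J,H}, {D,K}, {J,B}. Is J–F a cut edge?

No

After removing J–F, the path J-A-D-F still connects them, so the edge is not a bridge.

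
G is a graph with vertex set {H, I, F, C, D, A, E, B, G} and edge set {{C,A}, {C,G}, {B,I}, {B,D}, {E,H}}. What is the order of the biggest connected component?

3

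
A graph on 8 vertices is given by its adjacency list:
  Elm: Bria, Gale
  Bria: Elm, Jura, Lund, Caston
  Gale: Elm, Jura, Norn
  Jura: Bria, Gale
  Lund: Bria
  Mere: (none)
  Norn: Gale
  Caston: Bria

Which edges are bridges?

Bria-Caston, Bria-Lund, Gale-Norn

The edges on the cycle Gale-Jura-Bria-Elm-Gale are not bridges since each lies on that cycle.
But removing Bria-Caston disconnects Bria from Caston; removing Bria-Lund disconnects Bria from Lund; removing Gale-Norn disconnects Gale from Norn — these are bridges.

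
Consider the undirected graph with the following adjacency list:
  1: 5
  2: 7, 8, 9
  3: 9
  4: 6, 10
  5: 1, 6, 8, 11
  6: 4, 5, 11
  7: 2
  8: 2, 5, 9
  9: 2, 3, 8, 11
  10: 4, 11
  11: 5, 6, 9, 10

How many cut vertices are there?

3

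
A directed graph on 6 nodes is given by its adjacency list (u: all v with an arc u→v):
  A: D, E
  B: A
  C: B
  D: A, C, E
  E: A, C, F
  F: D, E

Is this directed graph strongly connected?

Yes

From F we can reach every vertex (A, B, C, D, E, F), and every vertex can reach F (A, B, C, D, E, F). So the whole graph is one strongly connected component.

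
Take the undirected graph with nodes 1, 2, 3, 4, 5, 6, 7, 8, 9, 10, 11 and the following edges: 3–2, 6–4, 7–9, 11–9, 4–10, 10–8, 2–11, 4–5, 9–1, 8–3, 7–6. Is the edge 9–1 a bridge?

Yes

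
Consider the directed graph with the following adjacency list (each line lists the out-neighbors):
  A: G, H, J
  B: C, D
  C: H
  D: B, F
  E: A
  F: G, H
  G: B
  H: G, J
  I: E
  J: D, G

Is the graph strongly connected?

There is no directed path from F to A, so the graph is not strongly connected.

No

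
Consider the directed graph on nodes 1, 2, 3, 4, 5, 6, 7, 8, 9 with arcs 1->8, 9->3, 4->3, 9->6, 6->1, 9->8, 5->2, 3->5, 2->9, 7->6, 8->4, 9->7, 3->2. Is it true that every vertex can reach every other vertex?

Yes

From 2 we can reach every vertex (1, 2, 3, 4, 5, 6, 7, 8, 9), and every vertex can reach 2 (1, 2, 3, 4, 5, 6, 7, 8, 9). So the whole graph is one strongly connected component.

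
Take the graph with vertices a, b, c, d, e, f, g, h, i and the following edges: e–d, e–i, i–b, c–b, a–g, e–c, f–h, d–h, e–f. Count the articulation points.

1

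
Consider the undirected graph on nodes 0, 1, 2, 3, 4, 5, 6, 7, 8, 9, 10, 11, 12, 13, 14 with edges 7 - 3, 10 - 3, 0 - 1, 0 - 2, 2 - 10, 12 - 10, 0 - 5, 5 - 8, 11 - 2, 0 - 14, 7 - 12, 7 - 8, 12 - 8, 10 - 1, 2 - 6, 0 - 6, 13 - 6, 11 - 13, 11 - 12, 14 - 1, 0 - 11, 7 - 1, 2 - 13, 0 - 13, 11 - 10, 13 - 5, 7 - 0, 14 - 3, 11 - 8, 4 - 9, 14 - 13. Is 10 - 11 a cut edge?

No

After removing 10 - 11, the path 10-2-11 still connects them, so the edge is not a bridge.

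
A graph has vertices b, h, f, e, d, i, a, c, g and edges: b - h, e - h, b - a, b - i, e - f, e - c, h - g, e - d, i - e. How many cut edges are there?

The edges on the cycle b-i-e-h-b are not bridges since each lies on that cycle.
But removing h - g disconnects h from g; removing e - d disconnects e from d; removing e - c disconnects e from c; removing e - f disconnects e from f — these are bridges.
In total 5 edges are bridges.

5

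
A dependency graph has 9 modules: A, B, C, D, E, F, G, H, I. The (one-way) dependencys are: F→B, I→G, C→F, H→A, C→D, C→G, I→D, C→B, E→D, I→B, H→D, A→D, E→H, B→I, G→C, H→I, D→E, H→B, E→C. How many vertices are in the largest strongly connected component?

9

{A, B, C, D, E, F, G, H, I} are all mutually reachable — one SCC of size 9.
The largest has 9 vertices.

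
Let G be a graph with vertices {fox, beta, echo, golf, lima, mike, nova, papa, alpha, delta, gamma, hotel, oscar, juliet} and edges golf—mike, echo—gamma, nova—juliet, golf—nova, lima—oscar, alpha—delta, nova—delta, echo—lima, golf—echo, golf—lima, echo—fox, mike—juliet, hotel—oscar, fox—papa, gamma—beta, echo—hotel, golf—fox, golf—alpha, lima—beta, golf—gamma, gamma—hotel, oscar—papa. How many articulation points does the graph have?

Removing golf increases the component count from 1 to 2, so golf is a cut vertex.
By contrast removing nova leaves 1 component; it is not a cut vertex. No other vertex is a cut vertex either.

1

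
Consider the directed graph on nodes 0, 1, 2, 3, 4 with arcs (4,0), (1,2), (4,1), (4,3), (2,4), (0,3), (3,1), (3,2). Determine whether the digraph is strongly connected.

From 3 we can reach every vertex (0, 1, 2, 3, 4), and every vertex can reach 3 (0, 1, 2, 3, 4). So the whole graph is one strongly connected component.

Yes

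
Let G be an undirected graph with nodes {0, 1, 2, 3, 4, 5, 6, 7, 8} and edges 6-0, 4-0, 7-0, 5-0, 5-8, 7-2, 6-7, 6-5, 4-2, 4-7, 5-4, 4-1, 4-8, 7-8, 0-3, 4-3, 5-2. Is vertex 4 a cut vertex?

Deleting 4 raises the number of components from 1 to 2, so 4 is a cut vertex.

Yes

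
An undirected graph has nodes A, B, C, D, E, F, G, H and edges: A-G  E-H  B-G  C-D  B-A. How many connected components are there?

F is isolated — a component by itself.
Starting from C we can reach C, D. That is one component of size 2.
Starting from E we can reach E, H. That is one component of size 2.
Starting from A we can reach A, B, G. That is one component of size 3.
Total: 4 components.

4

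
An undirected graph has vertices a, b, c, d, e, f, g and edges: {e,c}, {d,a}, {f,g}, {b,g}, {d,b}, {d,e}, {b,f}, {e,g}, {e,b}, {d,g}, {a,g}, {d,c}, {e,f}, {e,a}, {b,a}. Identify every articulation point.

Removing e, for instance, still leaves 1 component. No single vertex removal increases the component count — the graph has no articulation points.

none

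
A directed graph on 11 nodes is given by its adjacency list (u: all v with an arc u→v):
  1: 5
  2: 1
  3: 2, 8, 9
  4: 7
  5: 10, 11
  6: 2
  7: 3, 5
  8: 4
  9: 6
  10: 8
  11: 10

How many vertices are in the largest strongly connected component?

{1, 2, 3, 4, 5, 6, 7, 8, 9, 10, 11} are all mutually reachable — one SCC of size 11.
The largest has 11 vertices.

11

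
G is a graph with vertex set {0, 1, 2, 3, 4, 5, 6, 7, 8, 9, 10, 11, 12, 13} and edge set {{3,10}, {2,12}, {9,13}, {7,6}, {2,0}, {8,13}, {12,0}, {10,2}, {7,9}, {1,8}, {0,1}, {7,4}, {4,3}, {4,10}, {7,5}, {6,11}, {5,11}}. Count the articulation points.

Removing 7 increases the component count from 1 to 2, so 7 is a cut vertex.
By contrast removing 1 leaves 1 component; it is not a cut vertex. No other vertex is a cut vertex either.

1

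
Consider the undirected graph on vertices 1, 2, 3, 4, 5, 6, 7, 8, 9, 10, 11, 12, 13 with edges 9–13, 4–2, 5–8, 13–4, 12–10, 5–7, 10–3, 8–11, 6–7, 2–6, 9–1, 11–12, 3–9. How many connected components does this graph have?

Starting from 1 we can reach 1, 2, 3, 4, 5, 6, 7, 8, 9, 10, 11, 12, 13. That is one component of size 13.
Total: 1 component.

1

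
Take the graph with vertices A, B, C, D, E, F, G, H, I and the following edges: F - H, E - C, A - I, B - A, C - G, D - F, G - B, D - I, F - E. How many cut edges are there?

The edges on the cycle D-F-E-C-G-B-A-I-D are not bridges since each lies on that cycle.
But removing H - F disconnects H from F — this is a bridge.

1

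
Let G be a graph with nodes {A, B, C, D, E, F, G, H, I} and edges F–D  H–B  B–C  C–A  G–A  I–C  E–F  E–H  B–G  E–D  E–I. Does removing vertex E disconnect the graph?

Yes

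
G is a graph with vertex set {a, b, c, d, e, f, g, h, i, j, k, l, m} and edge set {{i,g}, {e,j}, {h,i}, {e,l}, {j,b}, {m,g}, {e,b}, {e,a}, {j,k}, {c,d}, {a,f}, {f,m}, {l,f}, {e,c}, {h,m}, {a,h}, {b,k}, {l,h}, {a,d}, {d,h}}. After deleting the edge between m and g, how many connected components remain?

m and g are still connected via m-h-i-g, so the component count stays at 1.

1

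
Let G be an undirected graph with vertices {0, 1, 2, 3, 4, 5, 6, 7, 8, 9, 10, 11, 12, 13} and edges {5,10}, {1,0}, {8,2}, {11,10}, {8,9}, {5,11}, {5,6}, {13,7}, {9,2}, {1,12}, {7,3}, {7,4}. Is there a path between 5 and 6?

From 5 we can reach 5, 6, 10, 11, which includes 6.

Yes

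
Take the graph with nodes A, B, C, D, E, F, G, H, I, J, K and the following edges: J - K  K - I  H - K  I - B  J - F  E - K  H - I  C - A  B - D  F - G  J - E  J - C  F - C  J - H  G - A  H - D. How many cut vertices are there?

1

Removing J increases the component count from 1 to 2, so J is a cut vertex.
By contrast removing I leaves 1 component; it is not a cut vertex. No other vertex is a cut vertex either.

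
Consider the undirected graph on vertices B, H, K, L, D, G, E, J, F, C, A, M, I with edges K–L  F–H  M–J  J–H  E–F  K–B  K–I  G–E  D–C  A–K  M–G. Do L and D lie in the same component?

The component containing L is {A, B, I, K, L}, and D is not in it.

No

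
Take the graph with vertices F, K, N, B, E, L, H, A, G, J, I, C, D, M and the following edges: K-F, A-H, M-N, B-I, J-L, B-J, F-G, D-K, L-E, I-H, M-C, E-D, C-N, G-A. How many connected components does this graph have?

2

Starting from C we can reach C, M, N. That is one component of size 3.
Starting from A we can reach A, B, D, E, F, G, H, I, J, K, L. That is one component of size 11.
Total: 2 components.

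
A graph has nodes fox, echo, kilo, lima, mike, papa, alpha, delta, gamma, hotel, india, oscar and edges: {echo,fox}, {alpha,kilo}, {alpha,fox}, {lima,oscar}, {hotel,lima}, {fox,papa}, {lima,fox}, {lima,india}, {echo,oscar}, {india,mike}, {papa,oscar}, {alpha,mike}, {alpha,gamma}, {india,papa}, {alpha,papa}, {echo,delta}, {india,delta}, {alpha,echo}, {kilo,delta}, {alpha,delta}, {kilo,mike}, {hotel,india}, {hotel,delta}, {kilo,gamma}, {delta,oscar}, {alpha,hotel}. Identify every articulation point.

none

Removing gamma, for instance, still leaves 1 component. No single vertex removal increases the component count — the graph has no articulation points.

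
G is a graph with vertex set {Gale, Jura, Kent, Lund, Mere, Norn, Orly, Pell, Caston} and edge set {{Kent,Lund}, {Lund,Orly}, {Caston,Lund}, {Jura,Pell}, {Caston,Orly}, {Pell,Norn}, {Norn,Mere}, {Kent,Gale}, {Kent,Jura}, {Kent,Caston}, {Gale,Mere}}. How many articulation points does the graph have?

1

Removing Kent increases the component count from 1 to 2, so Kent is a cut vertex.
By contrast removing Orly leaves 1 component; it is not a cut vertex. No other vertex is a cut vertex either.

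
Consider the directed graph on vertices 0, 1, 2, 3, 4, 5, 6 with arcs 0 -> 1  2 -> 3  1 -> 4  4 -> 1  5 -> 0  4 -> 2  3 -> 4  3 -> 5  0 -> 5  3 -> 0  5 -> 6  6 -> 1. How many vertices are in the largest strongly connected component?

{0, 1, 2, 3, 4, 5, 6} are all mutually reachable — one SCC of size 7.
The largest has 7 vertices.

7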